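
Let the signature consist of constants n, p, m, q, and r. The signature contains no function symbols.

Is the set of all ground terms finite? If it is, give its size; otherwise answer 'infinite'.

5

There are no function symbols, so every ground term is one of the 5 constants.
The Herbrand universe is {n, p, m, q, r}, which is finite with 5 elements.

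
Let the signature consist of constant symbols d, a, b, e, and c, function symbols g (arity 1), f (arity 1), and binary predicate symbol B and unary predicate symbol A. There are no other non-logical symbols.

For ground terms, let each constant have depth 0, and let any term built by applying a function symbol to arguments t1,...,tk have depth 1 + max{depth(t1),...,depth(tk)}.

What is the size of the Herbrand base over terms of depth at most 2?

1260

First count ground terms of depth ≤ 2.
Let N_k = |{terms of depth ≤ k}|. Then N_0 = 5 and N_k = 5 + N_{k-1} + N_{k-1} for k ≥ 1 (one summand per function symbol, arity giving the exponent).
N_0 = 5
N_1 = 5 + 5 + 5 = 15
N_2 = 5 + 15 + 15 = 35
So |H| = 35.
For each predicate symbol, the number of ground atoms is |H| raised to its arity; summing:
  B: 35^2 = 1225;  A: 35
Total ground atoms: 1225 + 35 = 1260.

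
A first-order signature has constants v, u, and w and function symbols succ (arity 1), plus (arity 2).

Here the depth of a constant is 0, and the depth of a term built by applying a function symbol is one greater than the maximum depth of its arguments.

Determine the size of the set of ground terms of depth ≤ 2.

243

Let N_k count ground terms of depth at most k. Each non-constant term of depth ≤ k is some function symbol applied to depth-≤(k−1) arguments, giving N_k = 3 + N_{k-1} + N_{k-1}^2.
N_0 = 3
N_1 = 3 + 3 + 3^2 = 15
N_2 = 3 + 15 + 15^2 = 243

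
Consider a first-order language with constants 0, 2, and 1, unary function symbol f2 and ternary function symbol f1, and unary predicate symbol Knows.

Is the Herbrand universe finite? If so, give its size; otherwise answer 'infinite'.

The signature has at least one function symbol (f2, arity 1) and at least one constant (0).
Iterating f2 gives infinitely many distinct ground terms: 0, f2(0), f2(f2(0)), ...
So the Herbrand universe is infinite.

infinite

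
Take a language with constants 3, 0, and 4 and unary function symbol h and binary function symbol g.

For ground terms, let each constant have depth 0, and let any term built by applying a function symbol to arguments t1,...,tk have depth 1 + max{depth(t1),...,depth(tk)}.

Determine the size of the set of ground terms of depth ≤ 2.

243

If N_k denotes the number of depth-≤k ground terms, the 3 constants give N_0 = 3, and each function symbol of arity r contributes N_{k-1}^r new terms at level k: N_k = 3 + N_{k-1} + N_{k-1}^2.
N_0 = 3
N_1 = 3 + 3 + 3^2 = 15
N_2 = 3 + 15 + 15^2 = 243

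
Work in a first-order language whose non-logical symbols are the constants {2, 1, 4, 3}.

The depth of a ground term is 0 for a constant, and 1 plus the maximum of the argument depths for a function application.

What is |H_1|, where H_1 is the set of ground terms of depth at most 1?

With no function symbols every ground term is a constant, so there are exactly 4 ground terms at every depth bound.
N_0 = 4
N_1 = 4

4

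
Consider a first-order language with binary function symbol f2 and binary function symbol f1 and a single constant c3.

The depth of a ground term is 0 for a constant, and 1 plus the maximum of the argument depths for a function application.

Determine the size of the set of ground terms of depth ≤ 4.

Count level by level. With function symbols f2/2, f1/2, the terms of depth ≤ k are the 1 constant together with each function applied to depth-≤(k−1) tuples, so N_k = 1 + N_{k-1}^2 + N_{k-1}^2.
N_0 = 1
N_1 = 1 + 1^2 + 1^2 = 3
N_2 = 1 + 3^2 + 3^2 = 19
N_3 = 1 + 19^2 + 19^2 = 723
N_4 = 1 + 723^2 + 723^2 = 1045459

1045459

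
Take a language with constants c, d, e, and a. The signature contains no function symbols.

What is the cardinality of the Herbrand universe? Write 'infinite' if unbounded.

There are no function symbols, so every ground term is one of the 4 constants.
The Herbrand universe is {c, d, e, a}, which is finite with 4 elements.

4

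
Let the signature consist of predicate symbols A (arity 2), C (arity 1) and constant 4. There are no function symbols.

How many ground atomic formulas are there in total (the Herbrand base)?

With no function symbols, the Herbrand universe is just the 1 constant.
Ground atoms per predicate: A: 1^2 = 1, C: 1.
Herbrand base size = 1 + 1 = 2.

2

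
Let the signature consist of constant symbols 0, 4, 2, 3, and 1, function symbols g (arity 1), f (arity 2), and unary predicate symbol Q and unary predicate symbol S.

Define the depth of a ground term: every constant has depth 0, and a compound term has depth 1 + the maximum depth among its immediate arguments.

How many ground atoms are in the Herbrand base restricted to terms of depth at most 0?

First count ground terms of depth ≤ 0.
Write N_k for the number of ground terms of depth ≤ k. A term of depth ≤ k is either a constant or a function symbol applied to arguments of depth ≤ k−1, so N_k = 5 + N_{k-1} + N_{k-1}^2.
N_0 = 5
Explicitly: 0, 4, 2, 3, 1.
So |H| = 5.
A ground atom is a predicate applied to a tuple of terms from H, so the count is the sum over predicates of |H|^arity:
  Q: 5;  S: 5
Total ground atoms: 5 + 5 = 10.

10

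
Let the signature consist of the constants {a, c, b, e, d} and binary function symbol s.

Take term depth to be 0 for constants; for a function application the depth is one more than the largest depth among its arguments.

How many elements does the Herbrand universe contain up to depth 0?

5

Count level by level. With function symbols s/2, the terms of depth ≤ k are the 5 constants together with each function applied to depth-≤(k−1) tuples, so N_k = 5 + N_{k-1}^2.
N_0 = 5
Explicitly: a, c, b, e, d.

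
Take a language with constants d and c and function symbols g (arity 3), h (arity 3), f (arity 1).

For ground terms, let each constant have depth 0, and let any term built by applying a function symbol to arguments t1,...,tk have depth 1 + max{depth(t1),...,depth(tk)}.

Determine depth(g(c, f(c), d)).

depth(f(c)) = 1 + depth(c) = 1 + 0 = 1
depth(g(c, f(c), d)) = 1 + max(0, 1, 0) = 2

2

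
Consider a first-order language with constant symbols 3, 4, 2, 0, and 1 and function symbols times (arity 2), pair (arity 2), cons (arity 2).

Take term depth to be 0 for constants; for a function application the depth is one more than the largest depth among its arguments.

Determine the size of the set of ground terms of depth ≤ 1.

80

Let N_k = |{terms of depth ≤ k}|. Then N_0 = 5 and N_k = 5 + N_{k-1}^2 + N_{k-1}^2 + N_{k-1}^2 for k ≥ 1 (one summand per function symbol, arity giving the exponent).
N_0 = 5
N_1 = 5 + 5^2 + 5^2 + 5^2 = 80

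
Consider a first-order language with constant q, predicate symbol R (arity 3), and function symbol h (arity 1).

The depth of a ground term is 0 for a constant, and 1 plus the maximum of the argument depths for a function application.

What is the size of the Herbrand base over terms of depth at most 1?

8

First count ground terms of depth ≤ 1.
Count level by level. With function symbols h/1, the terms of depth ≤ k are the 1 constant together with each function applied to depth-≤(k−1) tuples, so N_k = 1 + N_{k-1}.
N_0 = 1
N_1 = 1 + 1 = 2
So |H| = 2.
For each predicate symbol, the number of ground atoms is |H| raised to its arity; summing:
  R: 2^3 = 8
Total ground atoms: 8.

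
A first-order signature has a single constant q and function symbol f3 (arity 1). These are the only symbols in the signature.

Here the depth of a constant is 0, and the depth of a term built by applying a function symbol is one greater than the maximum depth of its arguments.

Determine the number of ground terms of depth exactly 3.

1

If N_k denotes the number of depth-≤k ground terms, the 1 constant gives N_0 = 1, and each function symbol of arity r contributes N_{k-1}^r new terms at level k: N_k = 1 + N_{k-1}.
N_0 = 1
N_1 = 1 + 1 = 2
N_2 = 1 + 2 = 3
N_3 = 1 + 3 = 4
Terms of depth exactly 3: N_3 − N_2 = 4 − 3 = 1.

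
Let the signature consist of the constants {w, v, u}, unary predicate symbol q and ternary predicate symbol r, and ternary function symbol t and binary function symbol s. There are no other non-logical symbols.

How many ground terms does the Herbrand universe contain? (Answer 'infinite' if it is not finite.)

infinite

The signature has at least one function symbol (t, arity 3) and at least one constant (w).
Iterating t gives infinitely many distinct ground terms: w, t(w, w, w), t(t(w, w, w), t(w, w, w), t(w, w, w)), ...
So the Herbrand universe is infinite.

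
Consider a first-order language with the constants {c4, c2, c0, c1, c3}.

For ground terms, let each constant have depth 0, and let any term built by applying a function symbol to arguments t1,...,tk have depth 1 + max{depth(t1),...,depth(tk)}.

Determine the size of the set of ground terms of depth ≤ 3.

5

With no function symbols every ground term is a constant, so there are exactly 5 ground terms at every depth bound.
N_0 = 5
N_1 = 5
N_2 = 5
N_3 = 5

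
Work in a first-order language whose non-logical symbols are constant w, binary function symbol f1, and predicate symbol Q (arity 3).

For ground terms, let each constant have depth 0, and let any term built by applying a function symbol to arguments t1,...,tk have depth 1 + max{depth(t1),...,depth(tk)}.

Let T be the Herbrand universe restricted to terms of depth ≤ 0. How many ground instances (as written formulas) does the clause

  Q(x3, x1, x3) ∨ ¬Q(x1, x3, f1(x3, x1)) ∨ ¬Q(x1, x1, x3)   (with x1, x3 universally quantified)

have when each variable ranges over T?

1

Ground terms of depth ≤ 0:
  Let N_k count ground terms of depth at most k. Each non-constant term of depth ≤ k is some function symbol applied to depth-≤(k−1) arguments, giving N_k = 1 + N_{k-1}^2.
  N_0 = 1
  Explicitly: w.
So there is exactly 1 ground term available for substitution.
The clause has 2 distinct variables (x1, x3), each appearing in the body. In the free term algebra distinct substitutions yield syntactically distinct ground instances.
Number of ground instances = 1^2 = 1.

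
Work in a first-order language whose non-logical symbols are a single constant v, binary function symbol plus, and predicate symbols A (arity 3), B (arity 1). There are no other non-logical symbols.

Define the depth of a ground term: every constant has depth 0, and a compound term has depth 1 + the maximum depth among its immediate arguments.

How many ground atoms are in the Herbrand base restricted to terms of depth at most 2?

First count ground terms of depth ≤ 2.
If N_k denotes the number of depth-≤k ground terms, the 1 constant gives N_0 = 1, and each function symbol of arity r contributes N_{k-1}^r new terms at level k: N_k = 1 + N_{k-1}^2.
N_0 = 1
N_1 = 1 + 1^2 = 2
N_2 = 1 + 2^2 = 5
So |H| = 5.
Ground atoms are formed by filling each argument slot of a predicate with a term from H, so an r-ary predicate gives |H|^r atoms:
  A: 5^3 = 125;  B: 5
Total ground atoms: 125 + 5 = 130.

130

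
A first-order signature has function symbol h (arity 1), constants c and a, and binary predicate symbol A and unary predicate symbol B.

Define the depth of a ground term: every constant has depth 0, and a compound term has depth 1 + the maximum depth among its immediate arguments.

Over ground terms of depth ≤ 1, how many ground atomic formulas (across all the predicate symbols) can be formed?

20

First count ground terms of depth ≤ 1.
If N_k denotes the number of depth-≤k ground terms, the 2 constants give N_0 = 2, and each function symbol of arity r contributes N_{k-1}^r new terms at level k: N_k = 2 + N_{k-1}.
N_0 = 2
N_1 = 2 + 2 = 4
So |H| = 4.
Ground atoms are formed by filling each argument slot of a predicate with a term from H, so an r-ary predicate gives |H|^r atoms:
  A: 4^2 = 16;  B: 4
Total ground atoms: 16 + 4 = 20.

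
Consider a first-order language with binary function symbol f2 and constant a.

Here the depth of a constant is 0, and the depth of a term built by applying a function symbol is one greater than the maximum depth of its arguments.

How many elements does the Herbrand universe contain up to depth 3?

26

Let N_k = |{terms of depth ≤ k}|. Then N_0 = 1 and N_k = 1 + N_{k-1}^2 for k ≥ 1 (one summand per function symbol, arity giving the exponent).
N_0 = 1
N_1 = 1 + 1^2 = 2
N_2 = 1 + 2^2 = 5
N_3 = 1 + 5^2 = 26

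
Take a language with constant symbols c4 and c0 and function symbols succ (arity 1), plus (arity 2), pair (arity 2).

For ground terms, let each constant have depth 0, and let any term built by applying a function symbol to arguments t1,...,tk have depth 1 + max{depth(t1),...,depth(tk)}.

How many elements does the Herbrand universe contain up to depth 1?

Let N_k = |{terms of depth ≤ k}|. Then N_0 = 2 and N_k = 2 + N_{k-1} + N_{k-1}^2 + N_{k-1}^2 for k ≥ 1 (one summand per function symbol, arity giving the exponent).
N_0 = 2
N_1 = 2 + 2 + 2^2 + 2^2 = 12

12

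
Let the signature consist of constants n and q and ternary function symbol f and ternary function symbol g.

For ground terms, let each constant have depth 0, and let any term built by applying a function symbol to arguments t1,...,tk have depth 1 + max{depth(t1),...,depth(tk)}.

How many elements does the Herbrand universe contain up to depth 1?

Let N_k = |{terms of depth ≤ k}|. Then N_0 = 2 and N_k = 2 + N_{k-1}^3 + N_{k-1}^3 for k ≥ 1 (one summand per function symbol, arity giving the exponent).
N_0 = 2
N_1 = 2 + 2^3 + 2^3 = 18

18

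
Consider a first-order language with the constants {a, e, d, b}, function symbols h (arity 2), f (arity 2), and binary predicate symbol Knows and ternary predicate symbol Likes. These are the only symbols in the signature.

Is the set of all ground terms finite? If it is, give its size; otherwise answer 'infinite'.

The signature has at least one function symbol (h, arity 2) and at least one constant (a).
Iterating h gives infinitely many distinct ground terms: a, h(a, a), h(h(a, a), h(a, a)), ...
So the Herbrand universe is infinite.

infinite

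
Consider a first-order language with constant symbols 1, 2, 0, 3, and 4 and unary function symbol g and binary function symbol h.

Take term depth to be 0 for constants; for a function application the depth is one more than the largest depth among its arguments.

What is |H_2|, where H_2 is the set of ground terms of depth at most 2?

If N_k denotes the number of depth-≤k ground terms, the 5 constants give N_0 = 5, and each function symbol of arity r contributes N_{k-1}^r new terms at level k: N_k = 5 + N_{k-1} + N_{k-1}^2.
N_0 = 5
N_1 = 5 + 5 + 5^2 = 35
N_2 = 5 + 35 + 35^2 = 1265

1265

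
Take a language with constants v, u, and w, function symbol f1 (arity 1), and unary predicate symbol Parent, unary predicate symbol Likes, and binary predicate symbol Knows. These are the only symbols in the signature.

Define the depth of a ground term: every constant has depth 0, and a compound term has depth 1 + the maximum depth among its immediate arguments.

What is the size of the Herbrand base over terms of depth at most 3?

168

First count ground terms of depth ≤ 3.
Let N_k = |{terms of depth ≤ k}|. Then N_0 = 3 and N_k = 3 + N_{k-1} for k ≥ 1 (one summand per function symbol, arity giving the exponent).
N_0 = 3
N_1 = 3 + 3 = 6
N_2 = 3 + 6 = 9
N_3 = 3 + 9 = 12
So |H| = 12.
Each predicate of arity r yields |H|^r ground atoms (one per choice of an r-tuple from H):
  Parent: 12;  Likes: 12;  Knows: 12^2 = 144
Total ground atoms: 12 + 12 + 144 = 168.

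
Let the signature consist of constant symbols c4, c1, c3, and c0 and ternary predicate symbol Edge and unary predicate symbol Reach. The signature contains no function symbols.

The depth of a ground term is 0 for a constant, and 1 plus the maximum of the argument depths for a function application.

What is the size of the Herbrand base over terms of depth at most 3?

68

First count ground terms of depth ≤ 3.
With no function symbols every ground term is a constant, so there are exactly 4 ground terms at every depth bound.
N_0 = 4
N_1 = 4
N_2 = 4
N_3 = 4
So |H| = 4.
A ground atom is a predicate applied to a tuple of terms from H, so the count is the sum over predicates of |H|^arity:
  Edge: 4^3 = 64;  Reach: 4
Total ground atoms: 64 + 4 = 68.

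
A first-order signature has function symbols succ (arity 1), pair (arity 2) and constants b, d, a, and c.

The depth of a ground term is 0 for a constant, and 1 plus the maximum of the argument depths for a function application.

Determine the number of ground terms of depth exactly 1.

Let N_k = |{terms of depth ≤ k}|. Then N_0 = 4 and N_k = 4 + N_{k-1} + N_{k-1}^2 for k ≥ 1 (one summand per function symbol, arity giving the exponent).
N_0 = 4
N_1 = 4 + 4 + 4^2 = 24
Terms of depth exactly 1: N_1 − N_0 = 24 − 4 = 20.

20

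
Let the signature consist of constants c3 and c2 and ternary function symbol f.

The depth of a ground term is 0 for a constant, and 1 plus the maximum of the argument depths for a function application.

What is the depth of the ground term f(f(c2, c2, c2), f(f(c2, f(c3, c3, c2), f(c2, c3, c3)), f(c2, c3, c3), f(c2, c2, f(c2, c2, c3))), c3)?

depth(f(c2, c2, c2)) = 1 + max(0, 0, 0) = 1
depth(f(c3, c3, c2)) = 1 + max(0, 0, 0) = 1
depth(f(c2, c3, c3)) = 1 + max(0, 0, 0) = 1
depth(f(c2, f(c3, c3, c2), f(c2, c3, c3))) = 1 + max(0, 1, 1) = 2
depth(f(c2, c2, c3)) = 1 + max(0, 0, 0) = 1
depth(f(c2, c2, f(c2, c2, c3))) = 1 + max(0, 0, 1) = 2
depth(f(f(c2, f(c3, c3, c2), f(c2, c3, c3)), f(c2, c3, c3), f(c2, c2, f(c2, c2, c3)))) = 1 + max(2, 1, 2) = 3
depth(f(f(c2, c2, c2), f(f(c2, f(c3, c3, c2), f(c2, c3, c3)), f(c2, c3, c3), f(c2, c2, f(c2, c2, c3))), c3)) = 1 + max(1, 3, 0) = 4

4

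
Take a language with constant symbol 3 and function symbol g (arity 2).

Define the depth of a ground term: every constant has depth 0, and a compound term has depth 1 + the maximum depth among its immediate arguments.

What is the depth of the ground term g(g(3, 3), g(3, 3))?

depth(g(3, 3)) = 1 + max(0, 0) = 1
depth(g(g(3, 3), g(3, 3))) = 1 + max(1, 1) = 2

2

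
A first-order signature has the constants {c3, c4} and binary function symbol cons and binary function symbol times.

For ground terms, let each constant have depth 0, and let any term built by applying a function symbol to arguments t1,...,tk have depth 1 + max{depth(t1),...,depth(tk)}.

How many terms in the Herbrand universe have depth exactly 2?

Write N_k for the number of ground terms of depth ≤ k. A term of depth ≤ k is either a constant or a function symbol applied to arguments of depth ≤ k−1, so N_k = 2 + N_{k-1}^2 + N_{k-1}^2.
N_0 = 2
N_1 = 2 + 2^2 + 2^2 = 10
N_2 = 2 + 10^2 + 10^2 = 202
Terms of depth exactly 2: N_2 − N_1 = 202 − 10 = 192.

192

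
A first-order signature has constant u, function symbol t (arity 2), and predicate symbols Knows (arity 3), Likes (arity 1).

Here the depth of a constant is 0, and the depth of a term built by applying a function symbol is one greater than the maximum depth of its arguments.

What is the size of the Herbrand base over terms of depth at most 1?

First count ground terms of depth ≤ 1.
Write N_k for the number of ground terms of depth ≤ k. A term of depth ≤ k is either a constant or a function symbol applied to arguments of depth ≤ k−1, so N_k = 1 + N_{k-1}^2.
N_0 = 1
N_1 = 1 + 1^2 = 2
Explicitly: u, t(u, u).
So |H| = 2.
For each predicate symbol, the number of ground atoms is |H| raised to its arity; summing:
  Knows: 2^3 = 8;  Likes: 2
Total ground atoms: 8 + 2 = 10.

10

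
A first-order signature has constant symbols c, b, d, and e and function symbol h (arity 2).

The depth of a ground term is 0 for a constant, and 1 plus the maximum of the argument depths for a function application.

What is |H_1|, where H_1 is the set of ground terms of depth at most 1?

20

Let N_k count ground terms of depth at most k. Each non-constant term of depth ≤ k is some function symbol applied to depth-≤(k−1) arguments, giving N_k = 4 + N_{k-1}^2.
N_0 = 4
N_1 = 4 + 4^2 = 20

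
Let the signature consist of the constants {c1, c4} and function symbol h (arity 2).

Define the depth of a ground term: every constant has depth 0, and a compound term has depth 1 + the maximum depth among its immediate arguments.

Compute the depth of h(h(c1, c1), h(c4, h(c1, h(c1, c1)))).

4

depth(h(c1, c1)) = 1 + max(0, 0) = 1
depth(h(c1, h(c1, c1))) = 1 + max(0, 1) = 2
depth(h(c4, h(c1, h(c1, c1)))) = 1 + max(0, 2) = 3
depth(h(h(c1, c1), h(c4, h(c1, h(c1, c1))))) = 1 + max(1, 3) = 4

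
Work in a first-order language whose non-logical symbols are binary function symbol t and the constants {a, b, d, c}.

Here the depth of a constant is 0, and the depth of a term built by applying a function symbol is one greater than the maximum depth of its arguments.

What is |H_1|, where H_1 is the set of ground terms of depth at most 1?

20

Let N_k count ground terms of depth at most k. Each non-constant term of depth ≤ k is some function symbol applied to depth-≤(k−1) arguments, giving N_k = 4 + N_{k-1}^2.
N_0 = 4
N_1 = 4 + 4^2 = 20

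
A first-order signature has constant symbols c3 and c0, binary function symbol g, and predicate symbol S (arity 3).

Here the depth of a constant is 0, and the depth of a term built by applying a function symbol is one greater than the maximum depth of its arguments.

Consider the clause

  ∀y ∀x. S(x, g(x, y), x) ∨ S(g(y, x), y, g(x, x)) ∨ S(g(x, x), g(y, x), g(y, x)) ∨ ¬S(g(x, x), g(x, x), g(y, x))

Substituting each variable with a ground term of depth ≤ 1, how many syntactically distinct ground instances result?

Ground terms of depth ≤ 1:
  If N_k denotes the number of depth-≤k ground terms, the 2 constants give N_0 = 2, and each function symbol of arity r contributes N_{k-1}^r new terms at level k: N_k = 2 + N_{k-1}^2.
  N_0 = 2
  N_1 = 2 + 2^2 = 6
  Explicitly: c3, c0, g(c3, c3), g(c3, c0), g(c0, c3), g(c0, c0).
So there are 6 ground terms available for substitution.
The body mentions every one of the 2 quantified variables; since ground terms form a free algebra, no two substitutions collapse to the same formula.
Number of ground instances = 6^2 = 36.

36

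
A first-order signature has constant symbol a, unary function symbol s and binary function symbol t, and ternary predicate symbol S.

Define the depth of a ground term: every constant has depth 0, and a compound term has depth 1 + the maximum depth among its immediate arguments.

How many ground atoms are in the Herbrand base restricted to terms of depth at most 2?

2197

First count ground terms of depth ≤ 2.
If N_k denotes the number of depth-≤k ground terms, the 1 constant gives N_0 = 1, and each function symbol of arity r contributes N_{k-1}^r new terms at level k: N_k = 1 + N_{k-1} + N_{k-1}^2.
N_0 = 1
N_1 = 1 + 1 + 1^2 = 3
N_2 = 1 + 3 + 3^2 = 13
So |H| = 13.
For each predicate symbol, the number of ground atoms is |H| raised to its arity; summing:
  S: 13^3 = 2197
Total ground atoms: 2197.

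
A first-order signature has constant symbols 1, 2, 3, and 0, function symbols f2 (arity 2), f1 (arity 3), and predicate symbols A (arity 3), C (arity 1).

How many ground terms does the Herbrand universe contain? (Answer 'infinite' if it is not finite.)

The signature has at least one function symbol (f2, arity 2) and at least one constant (1).
Iterating f2 gives infinitely many distinct ground terms: 1, f2(1, 1), f2(f2(1, 1), f2(1, 1)), ...
So the Herbrand universe is infinite.

infinite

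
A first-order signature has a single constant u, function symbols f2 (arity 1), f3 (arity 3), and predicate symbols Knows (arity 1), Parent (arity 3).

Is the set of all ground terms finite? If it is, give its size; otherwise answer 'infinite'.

The signature has at least one function symbol (f2, arity 1) and at least one constant (u).
Iterating f2 gives infinitely many distinct ground terms: u, f2(u), f2(f2(u)), ...
So the Herbrand universe is infinite.

infinite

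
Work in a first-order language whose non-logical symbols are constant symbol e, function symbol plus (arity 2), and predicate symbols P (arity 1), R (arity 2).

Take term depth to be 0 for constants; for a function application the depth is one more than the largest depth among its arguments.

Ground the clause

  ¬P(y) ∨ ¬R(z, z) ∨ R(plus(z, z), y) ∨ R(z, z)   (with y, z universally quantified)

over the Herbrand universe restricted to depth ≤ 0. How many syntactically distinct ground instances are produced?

1

Ground terms of depth ≤ 0:
  If N_k denotes the number of depth-≤k ground terms, the 1 constant gives N_0 = 1, and each function symbol of arity r contributes N_{k-1}^r new terms at level k: N_k = 1 + N_{k-1}^2.
  N_0 = 1
  Explicitly: e.
So there is exactly 1 ground term available for substitution.
Each of y, z ranges independently over the available ground terms, and distinct assignments produce distinct instances.
Number of ground instances = 1^2 = 1.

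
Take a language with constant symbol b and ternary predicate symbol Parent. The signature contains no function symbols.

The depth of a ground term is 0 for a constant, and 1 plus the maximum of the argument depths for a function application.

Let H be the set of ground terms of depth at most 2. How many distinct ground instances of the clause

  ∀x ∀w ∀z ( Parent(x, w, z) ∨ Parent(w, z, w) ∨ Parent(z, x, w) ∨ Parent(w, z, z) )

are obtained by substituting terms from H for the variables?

1

Ground terms of depth ≤ 2:
  With no function symbols every ground term is a constant, so there is exactly 1 ground term at every depth bound.
  N_0 = 1
  N_1 = 1
  N_2 = 1
  Explicitly: b.
So there is exactly 1 ground term available for substitution.
The body mentions every one of the 3 quantified variables; since ground terms form a free algebra, no two substitutions collapse to the same formula.
Number of ground instances = 1^3 = 1.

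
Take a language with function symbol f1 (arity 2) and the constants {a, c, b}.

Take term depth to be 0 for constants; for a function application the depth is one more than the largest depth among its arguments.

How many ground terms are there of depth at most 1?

12

Count level by level. With function symbols f1/2, the terms of depth ≤ k are the 3 constants together with each function applied to depth-≤(k−1) tuples, so N_k = 3 + N_{k-1}^2.
N_0 = 3
N_1 = 3 + 3^2 = 12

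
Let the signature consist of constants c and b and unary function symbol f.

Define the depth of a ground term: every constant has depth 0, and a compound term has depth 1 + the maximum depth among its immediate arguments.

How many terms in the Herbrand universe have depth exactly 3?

Let N_k count ground terms of depth at most k. Each non-constant term of depth ≤ k is some function symbol applied to depth-≤(k−1) arguments, giving N_k = 2 + N_{k-1}.
N_0 = 2
N_1 = 2 + 2 = 4
N_2 = 2 + 4 = 6
N_3 = 2 + 6 = 8
Terms of depth exactly 3: N_3 − N_2 = 8 − 6 = 2.

2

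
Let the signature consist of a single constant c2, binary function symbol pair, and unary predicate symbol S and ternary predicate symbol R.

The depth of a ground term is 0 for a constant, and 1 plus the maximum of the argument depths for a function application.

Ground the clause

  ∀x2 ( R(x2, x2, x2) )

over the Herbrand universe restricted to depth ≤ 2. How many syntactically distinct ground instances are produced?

5

Ground terms of depth ≤ 2:
  Let N_k = |{terms of depth ≤ k}|. Then N_0 = 1 and N_k = 1 + N_{k-1}^2 for k ≥ 1 (one summand per function symbol, arity giving the exponent).
  N_0 = 1
  N_1 = 1 + 1^2 = 2
  N_2 = 1 + 2^2 = 5
So there are 5 ground terms available for substitution.
The clause has 1 distinct variable (x2), which appears in the body. In the free term algebra distinct substitutions yield syntactically distinct ground instances.
Number of ground instances = 5.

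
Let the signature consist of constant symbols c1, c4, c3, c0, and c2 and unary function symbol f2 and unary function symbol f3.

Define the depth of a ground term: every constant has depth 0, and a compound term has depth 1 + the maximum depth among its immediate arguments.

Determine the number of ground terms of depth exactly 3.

40

Write N_k for the number of ground terms of depth ≤ k. A term of depth ≤ k is either a constant or a function symbol applied to arguments of depth ≤ k−1, so N_k = 5 + N_{k-1} + N_{k-1}.
N_0 = 5
N_1 = 5 + 5 + 5 = 15
N_2 = 5 + 15 + 15 = 35
N_3 = 5 + 35 + 35 = 75
Terms of depth exactly 3: N_3 − N_2 = 75 − 35 = 40.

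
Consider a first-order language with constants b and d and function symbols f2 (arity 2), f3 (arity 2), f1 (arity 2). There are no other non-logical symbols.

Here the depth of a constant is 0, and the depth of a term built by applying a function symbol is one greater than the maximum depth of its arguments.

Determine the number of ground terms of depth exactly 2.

Count level by level. With function symbols f2/2, f3/2, f1/2, the terms of depth ≤ k are the 2 constants together with each function applied to depth-≤(k−1) tuples, so N_k = 2 + N_{k-1}^2 + N_{k-1}^2 + N_{k-1}^2.
N_0 = 2
N_1 = 2 + 2^2 + 2^2 + 2^2 = 14
N_2 = 2 + 14^2 + 14^2 + 14^2 = 590
Terms of depth exactly 2: N_2 − N_1 = 590 − 14 = 576.

576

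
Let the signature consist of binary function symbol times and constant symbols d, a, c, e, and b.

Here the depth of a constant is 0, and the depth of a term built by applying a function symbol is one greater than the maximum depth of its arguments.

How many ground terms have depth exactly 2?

875

Let N_k = |{terms of depth ≤ k}|. Then N_0 = 5 and N_k = 5 + N_{k-1}^2 for k ≥ 1 (one summand per function symbol, arity giving the exponent).
N_0 = 5
N_1 = 5 + 5^2 = 30
N_2 = 5 + 30^2 = 905
Terms of depth exactly 2: N_2 − N_1 = 905 − 30 = 875.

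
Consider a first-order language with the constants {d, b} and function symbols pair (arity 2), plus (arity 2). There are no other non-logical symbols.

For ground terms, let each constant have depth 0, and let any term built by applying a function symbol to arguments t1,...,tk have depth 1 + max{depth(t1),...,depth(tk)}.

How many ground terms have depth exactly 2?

192

If N_k denotes the number of depth-≤k ground terms, the 2 constants give N_0 = 2, and each function symbol of arity r contributes N_{k-1}^r new terms at level k: N_k = 2 + N_{k-1}^2 + N_{k-1}^2.
N_0 = 2
N_1 = 2 + 2^2 + 2^2 = 10
N_2 = 2 + 10^2 + 10^2 = 202
Terms of depth exactly 2: N_2 − N_1 = 202 − 10 = 192.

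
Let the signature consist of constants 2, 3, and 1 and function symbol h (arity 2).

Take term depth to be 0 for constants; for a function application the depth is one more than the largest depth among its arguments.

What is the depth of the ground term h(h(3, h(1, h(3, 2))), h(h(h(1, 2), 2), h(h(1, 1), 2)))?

4

depth(h(3, 2)) = 1 + max(0, 0) = 1
depth(h(1, h(3, 2))) = 1 + max(0, 1) = 2
depth(h(3, h(1, h(3, 2)))) = 1 + max(0, 2) = 3
depth(h(1, 2)) = 1 + max(0, 0) = 1
depth(h(h(1, 2), 2)) = 1 + max(1, 0) = 2
depth(h(1, 1)) = 1 + max(0, 0) = 1
depth(h(h(1, 1), 2)) = 1 + max(1, 0) = 2
depth(h(h(h(1, 2), 2), h(h(1, 1), 2))) = 1 + max(2, 2) = 3
depth(h(h(3, h(1, h(3, 2))), h(h(h(1, 2), 2), h(h(1, 1), 2)))) = 1 + max(3, 3) = 4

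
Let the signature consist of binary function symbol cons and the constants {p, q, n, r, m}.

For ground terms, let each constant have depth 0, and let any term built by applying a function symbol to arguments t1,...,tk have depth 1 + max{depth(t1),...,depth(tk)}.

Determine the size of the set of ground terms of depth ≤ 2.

Let N_k = |{terms of depth ≤ k}|. Then N_0 = 5 and N_k = 5 + N_{k-1}^2 for k ≥ 1 (one summand per function symbol, arity giving the exponent).
N_0 = 5
N_1 = 5 + 5^2 = 30
N_2 = 5 + 30^2 = 905

905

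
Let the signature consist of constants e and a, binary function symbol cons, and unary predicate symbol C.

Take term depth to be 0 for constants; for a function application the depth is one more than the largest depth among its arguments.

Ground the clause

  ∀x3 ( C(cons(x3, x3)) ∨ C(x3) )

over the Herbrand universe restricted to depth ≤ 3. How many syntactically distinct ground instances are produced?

1446

Ground terms of depth ≤ 3:
  Write N_k for the number of ground terms of depth ≤ k. A term of depth ≤ k is either a constant or a function symbol applied to arguments of depth ≤ k−1, so N_k = 2 + N_{k-1}^2.
  N_0 = 2
  N_1 = 2 + 2^2 = 6
  N_2 = 2 + 6^2 = 38
  N_3 = 2 + 38^2 = 1446
So there are 1446 ground terms available for substitution.
The body mentions the single quantified variable x3; since ground terms form a free algebra, no two substitutions collapse to the same formula.
Number of ground instances = 1446.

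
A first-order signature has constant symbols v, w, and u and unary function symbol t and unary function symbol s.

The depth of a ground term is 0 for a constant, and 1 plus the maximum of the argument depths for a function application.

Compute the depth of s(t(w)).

2

depth(t(w)) = 1 + depth(w) = 1 + 0 = 1
depth(s(t(w))) = 1 + depth(t(w)) = 1 + 1 = 2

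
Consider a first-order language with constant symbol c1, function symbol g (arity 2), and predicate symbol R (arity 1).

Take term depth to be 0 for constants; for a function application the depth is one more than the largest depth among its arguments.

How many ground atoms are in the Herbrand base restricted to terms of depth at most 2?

First count ground terms of depth ≤ 2.
Let N_k = |{terms of depth ≤ k}|. Then N_0 = 1 and N_k = 1 + N_{k-1}^2 for k ≥ 1 (one summand per function symbol, arity giving the exponent).
N_0 = 1
N_1 = 1 + 1^2 = 2
N_2 = 1 + 2^2 = 5
Explicitly: c1, g(c1, c1), g(c1, g(c1, c1)), g(g(c1, c1), c1), g(g(c1, c1), g(c1, c1)).
So |H| = 5.
Ground atoms are formed by filling each argument slot of a predicate with a term from H, so an r-ary predicate gives |H|^r atoms:
  R: 5
Total ground atoms: 5.

5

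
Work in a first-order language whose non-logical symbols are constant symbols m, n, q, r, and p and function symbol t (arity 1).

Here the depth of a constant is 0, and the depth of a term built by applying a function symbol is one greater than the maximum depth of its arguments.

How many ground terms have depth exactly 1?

5

Let N_k = |{terms of depth ≤ k}|. Then N_0 = 5 and N_k = 5 + N_{k-1} for k ≥ 1 (one summand per function symbol, arity giving the exponent).
N_0 = 5
N_1 = 5 + 5 = 10
Terms of depth exactly 1: N_1 − N_0 = 10 − 5 = 5.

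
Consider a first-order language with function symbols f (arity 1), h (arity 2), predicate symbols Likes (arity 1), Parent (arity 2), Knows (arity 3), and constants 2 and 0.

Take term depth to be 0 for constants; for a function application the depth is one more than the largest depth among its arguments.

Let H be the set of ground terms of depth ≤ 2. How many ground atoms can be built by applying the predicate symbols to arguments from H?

First count ground terms of depth ≤ 2.
Count level by level. With function symbols f/1, h/2, the terms of depth ≤ k are the 2 constants together with each function applied to depth-≤(k−1) tuples, so N_k = 2 + N_{k-1} + N_{k-1}^2.
N_0 = 2
N_1 = 2 + 2 + 2^2 = 8
N_2 = 2 + 8 + 8^2 = 74
So |H| = 74.
A ground atom is a predicate applied to a tuple of terms from H, so the count is the sum over predicates of |H|^arity:
  Likes: 74;  Parent: 74^2 = 5476;  Knows: 74^3 = 405224
Total ground atoms: 74 + 5476 + 405224 = 410774.

410774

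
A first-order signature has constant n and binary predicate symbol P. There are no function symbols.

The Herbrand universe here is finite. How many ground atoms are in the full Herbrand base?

1

With no function symbols, the Herbrand universe is just the 1 constant.
Ground atoms per predicate: P: 1^2 = 1.
Herbrand base size = 1 = 1.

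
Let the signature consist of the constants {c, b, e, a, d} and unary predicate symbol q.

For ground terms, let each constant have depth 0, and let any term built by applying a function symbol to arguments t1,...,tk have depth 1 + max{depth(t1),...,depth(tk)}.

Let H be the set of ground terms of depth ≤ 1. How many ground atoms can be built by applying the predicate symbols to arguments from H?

First count ground terms of depth ≤ 1.
With no function symbols every ground term is a constant, so there are exactly 5 ground terms at every depth bound.
N_0 = 5
N_1 = 5
Explicitly: c, b, e, a, d.
So |H| = 5.
A ground atom is a predicate applied to a tuple of terms from H, so the count is the sum over predicates of |H|^arity:
  q: 5
Total ground atoms: 5.

5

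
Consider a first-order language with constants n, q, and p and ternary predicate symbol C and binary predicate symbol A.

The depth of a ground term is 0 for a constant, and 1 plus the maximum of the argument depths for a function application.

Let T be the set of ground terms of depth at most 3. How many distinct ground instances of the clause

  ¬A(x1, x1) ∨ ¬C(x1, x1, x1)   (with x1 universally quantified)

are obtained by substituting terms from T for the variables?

3

Ground terms of depth ≤ 3:
  With no function symbols every ground term is a constant, so there are exactly 3 ground terms at every depth bound.
  N_0 = 3
  N_1 = 3
  N_2 = 3
  N_3 = 3
So there are 3 ground terms available for substitution.
The variable x1 ranges independently over the available ground terms, and distinct assignments produce distinct instances.
Number of ground instances = 3.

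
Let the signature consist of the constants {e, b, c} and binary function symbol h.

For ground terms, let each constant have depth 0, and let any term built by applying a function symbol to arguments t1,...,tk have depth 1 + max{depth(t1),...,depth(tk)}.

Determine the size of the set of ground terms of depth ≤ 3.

21612

If N_k denotes the number of depth-≤k ground terms, the 3 constants give N_0 = 3, and each function symbol of arity r contributes N_{k-1}^r new terms at level k: N_k = 3 + N_{k-1}^2.
N_0 = 3
N_1 = 3 + 3^2 = 12
N_2 = 3 + 12^2 = 147
N_3 = 3 + 147^2 = 21612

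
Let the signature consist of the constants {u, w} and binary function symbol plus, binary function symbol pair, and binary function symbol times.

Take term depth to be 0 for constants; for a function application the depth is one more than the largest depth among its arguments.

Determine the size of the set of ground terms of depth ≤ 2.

590

Let N_k = |{terms of depth ≤ k}|. Then N_0 = 2 and N_k = 2 + N_{k-1}^2 + N_{k-1}^2 + N_{k-1}^2 for k ≥ 1 (one summand per function symbol, arity giving the exponent).
N_0 = 2
N_1 = 2 + 2^2 + 2^2 + 2^2 = 14
N_2 = 2 + 14^2 + 14^2 + 14^2 = 590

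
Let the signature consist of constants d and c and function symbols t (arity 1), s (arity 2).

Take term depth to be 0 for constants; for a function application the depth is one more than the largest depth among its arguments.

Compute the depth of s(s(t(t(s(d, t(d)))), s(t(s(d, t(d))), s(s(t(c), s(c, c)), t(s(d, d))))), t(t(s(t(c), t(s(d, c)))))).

depth(t(d)) = 1 + depth(d) = 1 + 0 = 1
depth(s(d, t(d))) = 1 + max(0, 1) = 2
depth(t(s(d, t(d)))) = 1 + depth(s(d, t(d))) = 1 + 2 = 3
depth(t(t(s(d, t(d))))) = 1 + depth(t(s(d, t(d)))) = 1 + 3 = 4
depth(t(c)) = 1 + depth(c) = 1 + 0 = 1
depth(s(c, c)) = 1 + max(0, 0) = 1
depth(s(t(c), s(c, c))) = 1 + max(1, 1) = 2
depth(s(d, d)) = 1 + max(0, 0) = 1
depth(t(s(d, d))) = 1 + depth(s(d, d)) = 1 + 1 = 2
depth(s(s(t(c), s(c, c)), t(s(d, d)))) = 1 + max(2, 2) = 3
depth(s(t(s(d, t(d))), s(s(t(c), s(c, c)), t(s(d, d))))) = 1 + max(3, 3) = 4
depth(s(t(t(s(d, t(d)))), s(t(s(d, t(d))), s(s(t(c), s(c, c)), t(s(d, d)))))) = 1 + max(4, 4) = 5
depth(s(d, c)) = 1 + max(0, 0) = 1
depth(t(s(d, c))) = 1 + depth(s(d, c)) = 1 + 1 = 2
depth(s(t(c), t(s(d, c)))) = 1 + max(1, 2) = 3
depth(t(s(t(c), t(s(d, c))))) = 1 + depth(s(t(c), t(s(d, c)))) = 1 + 3 = 4
depth(t(t(s(t(c), t(s(d, c)))))) = 1 + depth(t(s(t(c), t(s(d, c))))) = 1 + 4 = 5
depth(s(s(t(t(s(d, t(d)))), s(t(s(d, t(d))), s(s(t(c), s(c, c)), t(s(d, d))))), t(t(s(t(c), t(s(d, c))))))) = 1 + max(5, 5) = 6

6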